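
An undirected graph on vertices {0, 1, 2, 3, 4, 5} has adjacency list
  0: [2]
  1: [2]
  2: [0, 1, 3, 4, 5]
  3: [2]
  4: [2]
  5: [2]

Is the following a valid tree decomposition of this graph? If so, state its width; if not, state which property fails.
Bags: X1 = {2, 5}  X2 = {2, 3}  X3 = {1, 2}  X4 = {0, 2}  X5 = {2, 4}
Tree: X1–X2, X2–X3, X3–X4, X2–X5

Checking the three conditions: (i) the bags cover all of {0, 1, 2, 3, 4, 5}; (ii) for each edge, some bag contains both endpoints; (iii) the bags containing any fixed vertex form a subtree. All hold, so the decomposition is valid with width 2 − 1 = 1.

Yes; width 1.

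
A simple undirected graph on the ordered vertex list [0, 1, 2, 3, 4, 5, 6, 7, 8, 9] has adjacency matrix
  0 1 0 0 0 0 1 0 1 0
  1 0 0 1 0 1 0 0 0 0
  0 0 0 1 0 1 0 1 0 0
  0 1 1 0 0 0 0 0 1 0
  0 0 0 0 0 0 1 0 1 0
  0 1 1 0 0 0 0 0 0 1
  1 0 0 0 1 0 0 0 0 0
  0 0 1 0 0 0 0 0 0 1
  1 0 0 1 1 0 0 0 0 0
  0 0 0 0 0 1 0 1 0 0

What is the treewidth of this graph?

A width-2 tree decomposition is:
Bags: B1 = {4, 6, 8}  B2 = {0, 6, 8}  B3 = {0, 3, 8}  B4 = {0, 1, 3}  B5 = {1, 2, 3}  B6 = {1, 2, 5}  B7 = {2, 5, 7}  B8 = {5, 7, 9}
Tree: B1–B2, B2–B3, B3–B4, B4–B5, B5–B6, B6–B7, B7–B8
Each bag holds 3 vertices, so the decomposition has width 2, which upper-bounds the treewidth. For the lower bound, G contains the cycle 4–6–0–8–4, so G is not a forest; only forests have treewidth ≤ 1, hence tw(G) ≥ 2. The upper and lower bounds meet at 2, so that is the treewidth.

2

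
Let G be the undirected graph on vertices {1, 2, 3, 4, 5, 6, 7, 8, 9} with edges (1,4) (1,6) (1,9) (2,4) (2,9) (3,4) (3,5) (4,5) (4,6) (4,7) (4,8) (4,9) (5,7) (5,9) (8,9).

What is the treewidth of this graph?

A width-2 tree decomposition is:
Bags: B1 = {2, 4, 9}  B2 = {4, 5, 9}  B3 = {4, 5, 7}  B4 = {1, 4, 9}  B5 = {1, 4, 6}  B6 = {4, 8, 9}  B7 = {3, 4, 5}
Tree: B1–B2, B2–B3, B1–B4, B4–B5, B2–B6, B3–B7
The largest bag has 3 vertices, giving width 2; this decomposition certifies tw(G) ≤ 2. Conversely, {4, 8, 9} is a clique of size 3, and the vertices of any clique must share a bag in every tree decomposition; so some bag has ≥ 3 vertices and tw(G) ≥ 2. The upper and lower bounds meet at 2, so that is the treewidth.

2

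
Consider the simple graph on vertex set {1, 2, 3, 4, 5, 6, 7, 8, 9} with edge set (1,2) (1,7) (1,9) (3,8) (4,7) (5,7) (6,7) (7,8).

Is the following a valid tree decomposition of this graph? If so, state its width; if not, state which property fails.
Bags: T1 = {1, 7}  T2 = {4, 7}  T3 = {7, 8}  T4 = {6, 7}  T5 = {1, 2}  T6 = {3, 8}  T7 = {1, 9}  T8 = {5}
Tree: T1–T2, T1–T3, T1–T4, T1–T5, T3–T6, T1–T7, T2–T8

No — edge (7,5) lies in no bag.

A tree decomposition must satisfy three properties: every vertex lies in some bag; for every edge, both endpoints lie together in some bag; and for every vertex, the bags containing it form a connected subtree. Here edge (7,5) lies in no bag, so the decomposition is invalid.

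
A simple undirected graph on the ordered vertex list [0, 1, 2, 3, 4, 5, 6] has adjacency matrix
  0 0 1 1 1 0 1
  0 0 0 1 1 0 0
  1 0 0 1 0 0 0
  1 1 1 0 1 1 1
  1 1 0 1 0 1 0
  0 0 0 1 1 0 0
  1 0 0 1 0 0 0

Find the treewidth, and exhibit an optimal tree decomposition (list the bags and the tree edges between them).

Treewidth 2.
One optimal decomposition is:
Bags: B1 = {0, 3, 4}  B2 = {0, 2, 3}  B3 = {0, 3, 6}  B4 = {3, 4, 5}  B5 = {1, 3, 4}
Tree: B1–B2, B1–B3, B1–B4, B4–B5

Every bag has size at most 3, so the width is 3 − 1 = 2 and tw(G) ≤ 2. For the lower bound, the 3 vertices {0, 2, 3} are pairwise adjacent, and any tree decomposition puts a clique entirely inside one bag — forcing width ≥ 2. The upper and lower bounds meet at 2, so that is the treewidth.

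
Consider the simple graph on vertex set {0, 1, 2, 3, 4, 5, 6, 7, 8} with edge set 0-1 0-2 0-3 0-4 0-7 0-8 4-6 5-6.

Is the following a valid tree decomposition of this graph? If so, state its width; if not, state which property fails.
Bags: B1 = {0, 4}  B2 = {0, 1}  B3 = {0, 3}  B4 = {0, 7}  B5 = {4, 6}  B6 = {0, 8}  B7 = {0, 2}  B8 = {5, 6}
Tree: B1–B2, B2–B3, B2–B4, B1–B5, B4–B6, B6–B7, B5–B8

Yes; width 1.

Vertex coverage: the bags together contain {0, 1, 2, 3, 4, 5, 6, 7, 8}, the full vertex set. Edge coverage: each edge of G has both endpoints in at least one bag. Running intersection: for every vertex, the bags containing it form a connected subtree. All three properties hold, so this is a valid tree decomposition of width max|bag| − 1 = 1, and hence tw(G) ≤ 1.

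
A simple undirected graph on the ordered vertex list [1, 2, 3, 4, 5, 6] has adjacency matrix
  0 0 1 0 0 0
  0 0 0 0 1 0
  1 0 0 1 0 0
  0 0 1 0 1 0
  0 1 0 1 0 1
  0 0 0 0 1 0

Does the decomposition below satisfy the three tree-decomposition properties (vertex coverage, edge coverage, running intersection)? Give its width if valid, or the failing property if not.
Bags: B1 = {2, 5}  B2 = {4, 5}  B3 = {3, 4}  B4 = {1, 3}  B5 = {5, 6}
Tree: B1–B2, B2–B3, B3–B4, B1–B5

Yes; width 1.

Checking the three conditions: (i) the bags cover all of {1, 2, 3, 4, 5, 6}; (ii) for each edge, some bag contains both endpoints; (iii) the bags containing any fixed vertex form a subtree. All hold, so the decomposition is valid with width 2 − 1 = 1.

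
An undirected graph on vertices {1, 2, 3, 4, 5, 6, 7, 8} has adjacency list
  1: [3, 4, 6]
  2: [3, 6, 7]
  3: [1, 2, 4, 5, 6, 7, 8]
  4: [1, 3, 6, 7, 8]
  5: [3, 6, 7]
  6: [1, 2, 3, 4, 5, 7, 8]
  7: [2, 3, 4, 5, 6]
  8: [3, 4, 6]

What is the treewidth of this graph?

3

A width-3 tree decomposition is:
Bags: B1 = {2, 3, 6, 7}  B2 = {3, 4, 6, 7}  B3 = {3, 5, 6, 7}  B4 = {3, 4, 6, 8}  B5 = {1, 3, 4, 6}
Tree: B1–B2, B1–B3, B2–B4, B2–B5
Each bag holds 4 vertices, so the decomposition has width 3, which upper-bounds the treewidth. On the other hand G contains the 4-clique {2, 3, 6, 7}. A clique must lie in a single bag of any decomposition, so no decomposition can have width below 3. Therefore the treewidth is 3.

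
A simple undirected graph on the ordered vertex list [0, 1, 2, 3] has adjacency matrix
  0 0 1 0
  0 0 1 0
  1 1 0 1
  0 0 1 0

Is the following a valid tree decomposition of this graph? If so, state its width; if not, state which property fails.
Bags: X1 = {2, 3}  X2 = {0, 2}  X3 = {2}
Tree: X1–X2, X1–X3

A tree decomposition must satisfy three properties: every vertex lies in some bag; for every edge, both endpoints lie together in some bag; and for every vertex, the bags containing it form a connected subtree. Here vertex 1 appears in no bag, so the decomposition is invalid.

No — vertex 1 appears in no bag.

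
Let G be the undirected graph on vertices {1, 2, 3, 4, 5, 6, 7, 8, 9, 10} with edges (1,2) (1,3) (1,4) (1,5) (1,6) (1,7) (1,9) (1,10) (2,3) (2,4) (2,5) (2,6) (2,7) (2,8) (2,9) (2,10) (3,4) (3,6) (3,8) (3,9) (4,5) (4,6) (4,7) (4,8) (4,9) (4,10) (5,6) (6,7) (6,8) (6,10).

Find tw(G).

A width-4 tree decomposition is:
Bags: B1 = {1, 2, 3, 4, 6}  B2 = {1, 2, 3, 4, 9}  B3 = {2, 3, 4, 6, 8}  B4 = {1, 2, 4, 6, 7}  B5 = {1, 2, 4, 6, 10}  B6 = {1, 2, 4, 5, 6}
Tree: B1–B2, B1–B3, B1–B4, B4–B5, B5–B6
Each bag holds 5 vertices, so the decomposition has width 4, which upper-bounds the treewidth. Conversely, {2, 3, 4, 6, 8} is a clique of size 5, and the vertices of any clique must share a bag in every tree decomposition; so some bag has ≥ 5 vertices and tw(G) ≥ 4. Combining the bounds, tw(G) = 4.

4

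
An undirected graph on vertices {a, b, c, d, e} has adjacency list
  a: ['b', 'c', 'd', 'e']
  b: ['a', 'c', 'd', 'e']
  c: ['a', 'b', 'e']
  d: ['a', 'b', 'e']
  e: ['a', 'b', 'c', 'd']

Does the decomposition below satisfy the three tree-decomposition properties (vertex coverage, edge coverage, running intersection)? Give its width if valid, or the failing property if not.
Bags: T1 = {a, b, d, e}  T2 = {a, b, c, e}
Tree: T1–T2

Yes; width 3.

Every vertex of G appears in some bag (union = {a, b, c, d, e}); every edge is covered by a bag; and for each vertex v the set of bags containing v is connected in the bag tree. The decomposition is therefore valid. The largest bag has 4 vertices, so the width is 3.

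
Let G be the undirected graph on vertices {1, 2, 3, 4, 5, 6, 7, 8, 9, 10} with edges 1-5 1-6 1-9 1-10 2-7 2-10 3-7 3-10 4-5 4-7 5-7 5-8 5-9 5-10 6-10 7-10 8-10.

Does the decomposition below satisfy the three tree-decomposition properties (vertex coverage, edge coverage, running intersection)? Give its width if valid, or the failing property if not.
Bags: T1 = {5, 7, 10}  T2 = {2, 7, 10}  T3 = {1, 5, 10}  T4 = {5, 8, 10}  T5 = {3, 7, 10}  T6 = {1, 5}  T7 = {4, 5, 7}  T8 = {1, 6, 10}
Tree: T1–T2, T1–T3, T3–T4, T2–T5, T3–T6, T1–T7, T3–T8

A tree decomposition must satisfy three properties: every vertex lies in some bag; for every edge, both endpoints lie together in some bag; and for every vertex, the bags containing it form a connected subtree. Here vertex 9 appears in no bag, so the decomposition is invalid.

No — vertex 9 appears in no bag.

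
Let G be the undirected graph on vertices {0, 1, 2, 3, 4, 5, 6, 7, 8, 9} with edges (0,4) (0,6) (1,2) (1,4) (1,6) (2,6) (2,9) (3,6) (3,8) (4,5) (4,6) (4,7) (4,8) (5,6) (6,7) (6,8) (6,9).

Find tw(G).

A width-2 tree decomposition is:
Bags: B1 = {1, 4, 6}  B2 = {4, 6, 8}  B3 = {4, 5, 6}  B4 = {1, 2, 6}  B5 = {4, 6, 7}  B6 = {2, 6, 9}  B7 = {3, 6, 8}  B8 = {0, 4, 6}
Tree: B1–B2, B2–B3, B1–B4, B1–B5, B4–B6, B2–B7, B3–B8
Every bag has size at most 3, so the width is 3 − 1 = 2 and tw(G) ≤ 2. For the lower bound, the 3 vertices {2, 6, 9} are pairwise adjacent, and any tree decomposition puts a clique entirely inside one bag — forcing width ≥ 2. The upper and lower bounds meet at 2, so that is the treewidth.

2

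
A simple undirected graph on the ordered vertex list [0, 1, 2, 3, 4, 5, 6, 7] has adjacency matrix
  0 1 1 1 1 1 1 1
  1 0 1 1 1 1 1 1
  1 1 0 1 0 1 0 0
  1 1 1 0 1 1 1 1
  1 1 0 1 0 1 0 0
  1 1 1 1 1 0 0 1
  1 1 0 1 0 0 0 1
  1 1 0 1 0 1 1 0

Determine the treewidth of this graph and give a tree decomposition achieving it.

Each bag holds 5 vertices, so the decomposition has width 4, which upper-bounds the treewidth. Conversely, {0, 1, 2, 3, 5} is a clique of size 5, and the vertices of any clique must share a bag in every tree decomposition; so some bag has ≥ 5 vertices and tw(G) ≥ 4. Therefore the treewidth is 4.

Treewidth 4.
One optimal decomposition is:
Bags: B1 = {0, 1, 3, 5, 7}  B2 = {0, 1, 3, 4, 5}  B3 = {0, 1, 3, 6, 7}  B4 = {0, 1, 2, 3, 5}
Tree: B1–B2, B1–B3, B1–B4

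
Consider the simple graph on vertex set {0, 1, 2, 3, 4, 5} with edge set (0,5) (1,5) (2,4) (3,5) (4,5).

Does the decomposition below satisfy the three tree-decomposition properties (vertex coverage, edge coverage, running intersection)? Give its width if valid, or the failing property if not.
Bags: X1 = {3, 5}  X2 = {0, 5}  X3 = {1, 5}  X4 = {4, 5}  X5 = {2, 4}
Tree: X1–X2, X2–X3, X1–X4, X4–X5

Checking the three conditions: (i) the bags cover all of {0, 1, 2, 3, 4, 5}; (ii) for each edge, some bag contains both endpoints; (iii) the bags containing any fixed vertex form a subtree. All hold, so the decomposition is valid with width 2 − 1 = 1.

Yes; width 1.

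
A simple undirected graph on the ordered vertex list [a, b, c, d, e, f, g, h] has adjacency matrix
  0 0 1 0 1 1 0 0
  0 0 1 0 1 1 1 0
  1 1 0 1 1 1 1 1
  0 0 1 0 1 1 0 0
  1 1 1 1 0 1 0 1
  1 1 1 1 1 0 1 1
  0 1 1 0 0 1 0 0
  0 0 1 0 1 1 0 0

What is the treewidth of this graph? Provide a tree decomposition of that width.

The largest bag has 4 vertices, giving width 3; this decomposition certifies tw(G) ≤ 3. Conversely, {b, c, f, g} is a clique of size 4, and the vertices of any clique must share a bag in every tree decomposition; so some bag has ≥ 4 vertices and tw(G) ≥ 3. Hence tw(G) = 3 exactly.

Treewidth 3.
Bags: B1 = {c, e, f, h}  B2 = {b, c, e, f}  B3 = {a, c, e, f}  B4 = {c, d, e, f}  B5 = {b, c, f, g}
Tree: B1–B2, B2–B3, B1–B4, B2–B5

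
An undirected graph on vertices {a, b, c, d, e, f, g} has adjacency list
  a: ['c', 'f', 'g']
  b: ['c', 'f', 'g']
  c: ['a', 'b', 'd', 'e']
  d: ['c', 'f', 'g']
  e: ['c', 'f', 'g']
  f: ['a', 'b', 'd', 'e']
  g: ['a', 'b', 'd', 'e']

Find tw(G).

3

A width-3 tree decomposition is:
Bags: B1 = {c, d, f, g}  B2 = {b, c, f, g}  B3 = {c, e, f, g}  B4 = {a, c, f, g}
Tree: B1–B2, B2–B3, B3–B4
The largest bag has 4 vertices, giving width 3; this decomposition certifies tw(G) ≤ 3. For the lower bound: the 4 vertex sets {d,g}, {b,c}, {f}, {e} are disjoint, each induces a connected subgraph, and every pair is joined by at least one edge of G. Contracting each set to a single vertex therefore yields K_{4} as a minor, and since treewidth is minor-monotone, tw(G) ≥ tw(K_{4}) = 3. Therefore the treewidth is 3.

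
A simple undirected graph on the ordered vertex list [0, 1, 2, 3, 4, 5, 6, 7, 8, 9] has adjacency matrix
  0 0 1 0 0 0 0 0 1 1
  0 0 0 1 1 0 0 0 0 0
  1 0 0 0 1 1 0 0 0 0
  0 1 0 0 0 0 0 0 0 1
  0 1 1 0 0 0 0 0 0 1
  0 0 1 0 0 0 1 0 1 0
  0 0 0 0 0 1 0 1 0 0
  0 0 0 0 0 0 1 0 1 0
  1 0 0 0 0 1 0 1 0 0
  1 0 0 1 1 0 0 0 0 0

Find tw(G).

2

A width-2 tree decomposition is:
Bags: B1 = {5, 6, 7}  B2 = {5, 7, 8}  B3 = {2, 5, 8}  B4 = {0, 2, 8}  B5 = {0, 2, 4}  B6 = {0, 4, 9}  B7 = {1, 4, 9}  B8 = {1, 3, 9}
Tree: B1–B2, B2–B3, B3–B4, B4–B5, B5–B6, B6–B7, B7–B8
Each bag holds 3 vertices, so the decomposition has width 2, which upper-bounds the treewidth. Since 6–7–8–5–6 is a cycle in G, G is not acyclic. Forests are exactly the graphs of treewidth ≤ 1, so tw(G) ≥ 2. Hence tw(G) = 2 exactly.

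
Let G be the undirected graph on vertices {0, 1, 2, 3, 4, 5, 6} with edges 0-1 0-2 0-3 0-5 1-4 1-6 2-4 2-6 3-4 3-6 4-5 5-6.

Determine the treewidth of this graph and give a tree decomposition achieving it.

Treewidth 3.
Bags: B1 = {0, 2, 4, 6}  B2 = {0, 3, 4, 6}  B3 = {0, 1, 4, 6}  B4 = {0, 4, 5, 6}
Tree: B1–B2, B2–B3, B3–B4

Each bag holds 4 vertices, so the decomposition has width 3, which upper-bounds the treewidth. For the lower bound: the 4 vertex sets {2,4}, {0,3}, {6}, {1} are disjoint, each induces a connected subgraph, and every pair is joined by at least one edge of G. Contracting each set to a single vertex therefore yields K_{4} as a minor, and since treewidth is minor-monotone, tw(G) ≥ tw(K_{4}) = 3. Hence tw(G) = 3 exactly.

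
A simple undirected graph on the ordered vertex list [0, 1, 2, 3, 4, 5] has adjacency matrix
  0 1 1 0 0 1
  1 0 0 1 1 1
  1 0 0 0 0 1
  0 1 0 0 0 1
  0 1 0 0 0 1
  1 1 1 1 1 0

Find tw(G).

2

A width-2 tree decomposition is:
Bags: B1 = {1, 3, 5}  B2 = {1, 4, 5}  B3 = {0, 1, 5}  B4 = {0, 2, 5}
Tree: B1–B2, B1–B3, B3–B4
Each bag holds 3 vertices, so the decomposition has width 2, which upper-bounds the treewidth. Conversely, {0, 1, 5} is a clique of size 3, and the vertices of any clique must share a bag in every tree decomposition; so some bag has ≥ 3 vertices and tw(G) ≥ 2. Combining the bounds, tw(G) = 2.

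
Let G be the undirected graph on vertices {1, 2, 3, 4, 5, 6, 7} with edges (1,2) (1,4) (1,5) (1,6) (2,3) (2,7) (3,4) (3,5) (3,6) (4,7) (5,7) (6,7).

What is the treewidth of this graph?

A width-3 tree decomposition is:
Bags: B1 = {1, 2, 3, 7}  B2 = {1, 3, 5, 7}  B3 = {1, 3, 4, 7}  B4 = {1, 3, 6, 7}
Tree: B1–B2, B2–B3, B3–B4
Every bag has size at most 4, so the width is 4 − 1 = 3 and tw(G) ≤ 3. For the lower bound: the 4 vertex sets {1,2}, {5,7}, {3}, {4} are disjoint, each induces a connected subgraph, and every pair is joined by at least one edge of G. Contracting each set to a single vertex therefore yields K_{4} as a minor, and since treewidth is minor-monotone, tw(G) ≥ tw(K_{4}) = 3. Combining the bounds, tw(G) = 3.

3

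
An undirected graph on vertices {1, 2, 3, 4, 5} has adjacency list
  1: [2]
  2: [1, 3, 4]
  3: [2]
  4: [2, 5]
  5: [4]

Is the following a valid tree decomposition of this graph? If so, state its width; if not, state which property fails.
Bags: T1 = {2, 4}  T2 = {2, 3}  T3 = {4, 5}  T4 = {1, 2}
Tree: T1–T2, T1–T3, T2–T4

Yes; width 1.

Checking the three conditions: (i) the bags cover all of {1, 2, 3, 4, 5}; (ii) for each edge, some bag contains both endpoints; (iii) the bags containing any fixed vertex form a subtree. All hold, so the decomposition is valid with width 2 − 1 = 1.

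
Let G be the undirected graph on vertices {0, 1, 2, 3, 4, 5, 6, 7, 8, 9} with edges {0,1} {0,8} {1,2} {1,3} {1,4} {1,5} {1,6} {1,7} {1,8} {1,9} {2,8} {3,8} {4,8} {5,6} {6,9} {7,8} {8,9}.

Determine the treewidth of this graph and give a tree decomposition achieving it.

Treewidth 2.
One such decomposition:
Bags: B1 = {1, 8, 9}  B2 = {1, 4, 8}  B3 = {1, 3, 8}  B4 = {0, 1, 8}  B5 = {1, 7, 8}  B6 = {1, 6, 9}  B7 = {1, 5, 6}  B8 = {1, 2, 8}
Tree: B1–B2, B2–B3, B1–B4, B3–B5, B1–B6, B6–B7, B2–B8

Every bag has size at most 3, so the width is 3 − 1 = 2 and tw(G) ≤ 2. On the other hand G contains the 3-clique {0, 1, 8}. A clique must lie in a single bag of any decomposition, so no decomposition can have width below 2. The upper and lower bounds meet at 2, so that is the treewidth.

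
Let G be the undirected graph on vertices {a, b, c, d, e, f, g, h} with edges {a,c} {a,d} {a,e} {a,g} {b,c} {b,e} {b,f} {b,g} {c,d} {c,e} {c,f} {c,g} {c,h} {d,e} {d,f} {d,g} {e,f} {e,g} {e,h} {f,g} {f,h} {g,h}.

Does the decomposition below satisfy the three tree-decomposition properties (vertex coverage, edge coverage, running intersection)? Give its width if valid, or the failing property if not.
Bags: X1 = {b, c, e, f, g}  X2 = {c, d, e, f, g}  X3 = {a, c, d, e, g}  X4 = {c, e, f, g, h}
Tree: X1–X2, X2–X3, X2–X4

Yes; width 4.

Vertex coverage: the bags together contain {a, b, c, d, e, f, g, h}, the full vertex set. Edge coverage: each edge of G has both endpoints in at least one bag. Running intersection: for every vertex, the bags containing it form a connected subtree. All three properties hold, so this is a valid tree decomposition of width max|bag| − 1 = 4, and hence tw(G) ≤ 4.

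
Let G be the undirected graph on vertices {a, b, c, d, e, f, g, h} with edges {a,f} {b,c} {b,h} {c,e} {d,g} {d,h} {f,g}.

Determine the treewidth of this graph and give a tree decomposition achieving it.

Treewidth 1.
Bags: B1 = {c, e}  B2 = {b, c}  B3 = {b, h}  B4 = {d, h}  B5 = {d, g}  B6 = {f, g}  B7 = {a, f}
Tree: B1–B2, B2–B3, B3–B4, B4–B5, B5–B6, B6–B7

The largest bag has 2 vertices, giving width 1; this decomposition certifies tw(G) ≤ 1. Any graph with an edge has treewidth ≥ 1, and G has the edge e–c. Therefore the treewidth is 1.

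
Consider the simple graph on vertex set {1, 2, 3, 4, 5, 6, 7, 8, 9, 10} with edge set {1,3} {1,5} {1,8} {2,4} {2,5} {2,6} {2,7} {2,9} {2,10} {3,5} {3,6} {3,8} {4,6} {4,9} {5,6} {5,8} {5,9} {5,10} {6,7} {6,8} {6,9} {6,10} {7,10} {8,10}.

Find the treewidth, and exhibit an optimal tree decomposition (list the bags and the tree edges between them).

Treewidth 3.
One optimal decomposition is:
Bags: B1 = {2, 5, 6, 10}  B2 = {2, 6, 7, 10}  B3 = {5, 6, 8, 10}  B4 = {3, 5, 6, 8}  B5 = {2, 5, 6, 9}  B6 = {1, 3, 5, 8}  B7 = {2, 4, 6, 9}
Tree: B1–B2, B1–B3, B3–B4, B1–B5, B4–B6, B5–B7

Each bag holds 4 vertices, so the decomposition has width 3, which upper-bounds the treewidth. On the other hand G contains the 4-clique {1, 3, 5, 8}. A clique must lie in a single bag of any decomposition, so no decomposition can have width below 3. Hence tw(G) = 3 exactly.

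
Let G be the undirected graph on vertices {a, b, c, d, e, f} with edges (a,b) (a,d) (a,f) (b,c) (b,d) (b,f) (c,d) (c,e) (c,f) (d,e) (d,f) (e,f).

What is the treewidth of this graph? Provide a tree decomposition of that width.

Treewidth 3.
Bags: B1 = {a, b, d, f}  B2 = {b, c, d, f}  B3 = {c, d, e, f}
Tree: B1–B2, B2–B3

Every bag has size at most 4, so the width is 4 − 1 = 3 and tw(G) ≤ 3. On the other hand G contains the 4-clique {c, d, e, f}. A clique must lie in a single bag of any decomposition, so no decomposition can have width below 3. Combining the bounds, tw(G) = 3.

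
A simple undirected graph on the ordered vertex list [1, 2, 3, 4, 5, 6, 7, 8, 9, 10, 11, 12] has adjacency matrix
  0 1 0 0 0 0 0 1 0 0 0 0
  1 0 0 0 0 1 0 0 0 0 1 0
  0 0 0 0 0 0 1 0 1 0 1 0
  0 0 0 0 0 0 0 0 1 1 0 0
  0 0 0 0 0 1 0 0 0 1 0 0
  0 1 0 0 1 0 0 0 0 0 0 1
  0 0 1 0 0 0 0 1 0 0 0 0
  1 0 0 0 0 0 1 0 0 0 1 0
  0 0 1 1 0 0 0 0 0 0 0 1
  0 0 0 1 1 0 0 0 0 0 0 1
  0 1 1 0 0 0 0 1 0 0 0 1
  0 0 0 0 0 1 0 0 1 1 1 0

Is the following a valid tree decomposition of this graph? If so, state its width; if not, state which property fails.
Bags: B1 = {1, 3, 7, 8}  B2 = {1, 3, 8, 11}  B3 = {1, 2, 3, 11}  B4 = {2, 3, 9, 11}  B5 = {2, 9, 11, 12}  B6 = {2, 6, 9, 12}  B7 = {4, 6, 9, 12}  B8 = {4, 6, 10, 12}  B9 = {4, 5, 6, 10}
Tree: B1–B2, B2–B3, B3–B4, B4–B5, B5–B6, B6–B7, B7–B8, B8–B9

Checking the three conditions: (i) the bags cover all of {1, 2, 3, 4, 5, 6, 7, 8, 9, 10, 11, 12}; (ii) for each edge, some bag contains both endpoints; (iii) the bags containing any fixed vertex form a subtree. All hold, so the decomposition is valid with width 4 − 1 = 3.

Yes; width 3.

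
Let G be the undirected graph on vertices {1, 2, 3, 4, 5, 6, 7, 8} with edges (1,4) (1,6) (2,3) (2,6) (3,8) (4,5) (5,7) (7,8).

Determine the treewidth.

2

A width-2 tree decomposition is:
Bags: B1 = {2, 3, 8}  B2 = {2, 7, 8}  B3 = {2, 5, 7}  B4 = {2, 4, 5}  B5 = {1, 2, 4}  B6 = {1, 2, 6}
Tree: B1–B2, B2–B3, B3–B4, B4–B5, B5–B6
Every bag has size at most 3, so the width is 3 − 1 = 2 and tw(G) ≤ 2. The edges 2–3–8–7–5–4–1–6–2 form a cycle, so G is not a tree and its treewidth is at least 2. Therefore the treewidth is 2.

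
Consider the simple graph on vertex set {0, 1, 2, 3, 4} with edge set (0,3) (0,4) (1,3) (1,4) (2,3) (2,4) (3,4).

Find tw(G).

A width-2 tree decomposition is:
Bags: B1 = {0, 3, 4}  B2 = {1, 3, 4}  B3 = {2, 3, 4}
Tree: B1–B2, B1–B3
The largest bag has 3 vertices, giving width 2; this decomposition certifies tw(G) ≤ 2. For the lower bound, the 3 vertices {0, 3, 4} are pairwise adjacent, and any tree decomposition puts a clique entirely inside one bag — forcing width ≥ 2. Therefore the treewidth is 2.

2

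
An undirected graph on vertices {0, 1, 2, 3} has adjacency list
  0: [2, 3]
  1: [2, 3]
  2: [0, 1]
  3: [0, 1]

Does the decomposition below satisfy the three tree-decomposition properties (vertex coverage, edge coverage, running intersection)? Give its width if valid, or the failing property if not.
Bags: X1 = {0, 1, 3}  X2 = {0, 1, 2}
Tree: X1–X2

Checking the three conditions: (i) the bags cover all of {0, 1, 2, 3}; (ii) for each edge, some bag contains both endpoints; (iii) the bags containing any fixed vertex form a subtree. All hold, so the decomposition is valid with width 3 − 1 = 2.

Yes; width 2.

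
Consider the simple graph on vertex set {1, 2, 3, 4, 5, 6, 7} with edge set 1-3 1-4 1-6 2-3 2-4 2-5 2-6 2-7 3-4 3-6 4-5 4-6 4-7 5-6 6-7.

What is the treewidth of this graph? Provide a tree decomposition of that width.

Each bag holds 4 vertices, so the decomposition has width 3, which upper-bounds the treewidth. Conversely, {1, 3, 4, 6} is a clique of size 4, and the vertices of any clique must share a bag in every tree decomposition; so some bag has ≥ 4 vertices and tw(G) ≥ 3. Combining the bounds, tw(G) = 3.

Treewidth 3.
Bags: B1 = {2, 4, 6, 7}  B2 = {2, 3, 4, 6}  B3 = {1, 3, 4, 6}  B4 = {2, 4, 5, 6}
Tree: B1–B2, B2–B3, B1–B4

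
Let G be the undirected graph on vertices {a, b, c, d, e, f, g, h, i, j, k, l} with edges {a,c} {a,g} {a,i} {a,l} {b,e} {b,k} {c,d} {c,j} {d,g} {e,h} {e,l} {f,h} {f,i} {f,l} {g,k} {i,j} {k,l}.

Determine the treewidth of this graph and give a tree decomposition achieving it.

Treewidth 3.
Bags: B1 = {c, d, i, j}  B2 = {a, c, d, i}  B3 = {a, d, g, i}  B4 = {a, f, g, i}  B5 = {a, f, g, l}  B6 = {f, g, k, l}  B7 = {f, h, k, l}  B8 = {e, h, k, l}  B9 = {b, e, h, k}
Tree: B1–B2, B2–B3, B3–B4, B4–B5, B5–B6, B6–B7, B7–B8, B8–B9

The largest bag has 4 vertices, giving width 3; this decomposition certifies tw(G) ≤ 3. For the lower bound: the 4 vertex sets {c,d,j}, {i}, {a}, {f,g,k,l} are disjoint, each induces a connected subgraph, and every pair is joined by at least one edge of G. Contracting each set to a single vertex therefore yields K_{4} as a minor, and since treewidth is minor-monotone, tw(G) ≥ tw(K_{4}) = 3. Hence tw(G) = 3 exactly.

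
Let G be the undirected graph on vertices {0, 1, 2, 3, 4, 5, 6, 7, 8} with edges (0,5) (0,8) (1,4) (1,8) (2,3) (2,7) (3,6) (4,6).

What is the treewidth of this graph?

1

A width-1 tree decomposition is:
Bags: B1 = {2, 7}  B2 = {2, 3}  B3 = {3, 6}  B4 = {4, 6}  B5 = {1, 4}  B6 = {1, 8}  B7 = {0, 8}  B8 = {0, 5}
Tree: B1–B2, B2–B3, B3–B4, B4–B5, B5–B6, B6–B7, B7–B8
The largest bag has 2 vertices, giving width 1; this decomposition certifies tw(G) ≤ 1. Any graph with an edge has treewidth ≥ 1, and G has the edge 7–2. Therefore the treewidth is 1.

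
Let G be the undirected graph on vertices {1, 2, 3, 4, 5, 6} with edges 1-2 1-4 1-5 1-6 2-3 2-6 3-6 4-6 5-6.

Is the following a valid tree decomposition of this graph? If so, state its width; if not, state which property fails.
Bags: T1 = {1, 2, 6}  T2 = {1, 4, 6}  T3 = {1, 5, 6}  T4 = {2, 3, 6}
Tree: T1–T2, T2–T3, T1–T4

Checking the three conditions: (i) the bags cover all of {1, 2, 3, 4, 5, 6}; (ii) for each edge, some bag contains both endpoints; (iii) the bags containing any fixed vertex form a subtree. All hold, so the decomposition is valid with width 3 − 1 = 2.

Yes; width 2.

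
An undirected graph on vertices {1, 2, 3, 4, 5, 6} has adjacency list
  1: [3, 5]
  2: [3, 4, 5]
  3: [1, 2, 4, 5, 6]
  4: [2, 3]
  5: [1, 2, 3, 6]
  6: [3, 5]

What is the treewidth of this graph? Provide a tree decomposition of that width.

Treewidth 2.
Bags: B1 = {2, 3, 4}  B2 = {2, 3, 5}  B3 = {1, 3, 5}  B4 = {3, 5, 6}
Tree: B1–B2, B2–B3, B2–B4

Every bag has size at most 3, so the width is 3 − 1 = 2 and tw(G) ≤ 2. For the lower bound, the 3 vertices {2, 3, 4} are pairwise adjacent, and any tree decomposition puts a clique entirely inside one bag — forcing width ≥ 2. The upper and lower bounds meet at 2, so that is the treewidth.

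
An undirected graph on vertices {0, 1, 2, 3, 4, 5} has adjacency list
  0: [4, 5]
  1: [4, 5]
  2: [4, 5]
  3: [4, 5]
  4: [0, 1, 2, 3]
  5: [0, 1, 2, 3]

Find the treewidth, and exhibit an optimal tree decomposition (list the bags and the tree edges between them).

Treewidth 2.
One optimal decomposition is:
Bags: B1 = {1, 4, 5}  B2 = {2, 4, 5}  B3 = {0, 4, 5}  B4 = {3, 4, 5}
Tree: B1–B2, B2–B3, B3–B4

The largest bag has 3 vertices, giving width 2; this decomposition certifies tw(G) ≤ 2. For the lower bound, G contains the cycle 1–4–2–5–1, so G is not a forest; only forests have treewidth ≤ 1, hence tw(G) ≥ 2. Hence tw(G) = 2 exactly.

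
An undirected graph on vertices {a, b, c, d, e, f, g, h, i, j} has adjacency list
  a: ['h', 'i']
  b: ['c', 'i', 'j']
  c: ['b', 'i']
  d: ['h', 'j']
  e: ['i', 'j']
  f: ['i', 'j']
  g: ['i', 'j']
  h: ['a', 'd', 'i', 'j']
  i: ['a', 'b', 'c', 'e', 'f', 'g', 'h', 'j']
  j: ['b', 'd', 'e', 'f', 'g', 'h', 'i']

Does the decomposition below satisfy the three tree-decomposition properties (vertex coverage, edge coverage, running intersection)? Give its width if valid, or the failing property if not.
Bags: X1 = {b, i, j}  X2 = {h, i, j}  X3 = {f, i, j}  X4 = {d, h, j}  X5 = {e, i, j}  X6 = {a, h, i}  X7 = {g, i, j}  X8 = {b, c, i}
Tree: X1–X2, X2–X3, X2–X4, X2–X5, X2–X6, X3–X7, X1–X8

Checking the three conditions: (i) the bags cover all of {a, b, c, d, e, f, g, h, i, j}; (ii) for each edge, some bag contains both endpoints; (iii) the bags containing any fixed vertex form a subtree. All hold, so the decomposition is valid with width 3 − 1 = 2.

Yes; width 2.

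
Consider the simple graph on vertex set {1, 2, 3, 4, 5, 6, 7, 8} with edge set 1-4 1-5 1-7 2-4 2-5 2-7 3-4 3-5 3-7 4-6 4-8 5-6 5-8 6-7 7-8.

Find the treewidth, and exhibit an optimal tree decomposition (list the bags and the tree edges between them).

Treewidth 3.
One such decomposition:
Bags: B1 = {4, 5, 7, 8}  B2 = {1, 4, 5, 7}  B3 = {4, 5, 6, 7}  B4 = {2, 4, 5, 7}  B5 = {3, 4, 5, 7}
Tree: B1–B2, B2–B3, B3–B4, B4–B5

The largest bag has 4 vertices, giving width 3; this decomposition certifies tw(G) ≤ 3. For the lower bound: the 4 vertex sets {4,8}, {1,5}, {7}, {6} are disjoint, each induces a connected subgraph, and every pair is joined by at least one edge of G. Contracting each set to a single vertex therefore yields K_{4} as a minor, and since treewidth is minor-monotone, tw(G) ≥ tw(K_{4}) = 3. The upper and lower bounds meet at 3, so that is the treewidth.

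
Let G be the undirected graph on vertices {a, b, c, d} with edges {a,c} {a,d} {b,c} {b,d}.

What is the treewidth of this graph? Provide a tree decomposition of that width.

Treewidth 2.
One optimal decomposition is:
Bags: B1 = {b, c, d}  B2 = {a, c, d}
Tree: B1–B2

Each bag holds 3 vertices, so the decomposition has width 2, which upper-bounds the treewidth. Since c–b–d–a–c is a cycle in G, G is not acyclic. Forests are exactly the graphs of treewidth ≤ 1, so tw(G) ≥ 2. The upper and lower bounds meet at 2, so that is the treewidth.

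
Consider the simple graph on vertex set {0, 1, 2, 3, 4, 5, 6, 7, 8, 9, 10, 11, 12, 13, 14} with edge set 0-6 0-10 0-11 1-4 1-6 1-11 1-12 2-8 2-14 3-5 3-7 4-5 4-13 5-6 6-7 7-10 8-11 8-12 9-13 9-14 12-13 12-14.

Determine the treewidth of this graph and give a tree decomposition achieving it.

The largest bag has 4 vertices, giving width 3; this decomposition certifies tw(G) ≤ 3. For the lower bound: the 4 vertex sets {2,9,14}, {8}, {12}, {1,4,11,13} are disjoint, each induces a connected subgraph, and every pair is joined by at least one edge of G. Contracting each set to a single vertex therefore yields K_{4} as a minor, and since treewidth is minor-monotone, tw(G) ≥ tw(K_{4}) = 3. Hence tw(G) = 3 exactly.

Treewidth 3.
One optimal decomposition is:
Bags: B1 = {2, 8, 9, 14}  B2 = {8, 9, 12, 14}  B3 = {8, 9, 12, 13}  B4 = {8, 11, 12, 13}  B5 = {1, 11, 12, 13}  B6 = {1, 4, 11, 13}  B7 = {0, 1, 4, 11}  B8 = {0, 1, 4, 6}  B9 = {0, 4, 5, 6}  B10 = {0, 5, 6, 10}  B11 = {5, 6, 7, 10}  B12 = {3, 5, 7, 10}
Tree: B1–B2, B2–B3, B3–B4, B4–B5, B5–B6, B6–B7, B7–B8, B8–B9, B9–B10, B10–B11, B11–B12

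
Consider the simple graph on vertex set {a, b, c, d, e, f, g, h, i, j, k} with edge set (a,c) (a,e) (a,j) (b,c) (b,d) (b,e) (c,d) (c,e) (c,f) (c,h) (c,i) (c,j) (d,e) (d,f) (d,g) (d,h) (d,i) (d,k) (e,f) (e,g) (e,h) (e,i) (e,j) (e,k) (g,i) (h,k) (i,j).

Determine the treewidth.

3

A width-3 tree decomposition is:
Bags: B1 = {c, d, e, f}  B2 = {b, c, d, e}  B3 = {c, d, e, h}  B4 = {c, d, e, i}  B5 = {d, e, h, k}  B6 = {c, e, i, j}  B7 = {a, c, e, j}  B8 = {d, e, g, i}
Tree: B1–B2, B1–B3, B2–B4, B3–B5, B4–B6, B6–B7, B4–B8
Every bag has size at most 4, so the width is 4 − 1 = 3 and tw(G) ≤ 3. For the lower bound, the 4 vertices {d, e, g, i} are pairwise adjacent, and any tree decomposition puts a clique entirely inside one bag — forcing width ≥ 3. Combining the bounds, tw(G) = 3.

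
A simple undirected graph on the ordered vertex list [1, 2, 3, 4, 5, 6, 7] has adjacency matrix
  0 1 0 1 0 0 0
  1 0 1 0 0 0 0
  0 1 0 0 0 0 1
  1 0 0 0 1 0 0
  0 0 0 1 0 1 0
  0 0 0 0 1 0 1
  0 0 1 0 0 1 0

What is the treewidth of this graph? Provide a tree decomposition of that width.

Treewidth 2.
One optimal decomposition is:
Bags: B1 = {5, 6, 7}  B2 = {3, 5, 7}  B3 = {2, 3, 5}  B4 = {1, 2, 5}  B5 = {1, 4, 5}
Tree: B1–B2, B2–B3, B3–B4, B4–B5

Each bag holds 3 vertices, so the decomposition has width 2, which upper-bounds the treewidth. Since 5–6–7–3–2–1–4–5 is a cycle in G, G is not acyclic. Forests are exactly the graphs of treewidth ≤ 1, so tw(G) ≥ 2. Hence tw(G) = 2 exactly.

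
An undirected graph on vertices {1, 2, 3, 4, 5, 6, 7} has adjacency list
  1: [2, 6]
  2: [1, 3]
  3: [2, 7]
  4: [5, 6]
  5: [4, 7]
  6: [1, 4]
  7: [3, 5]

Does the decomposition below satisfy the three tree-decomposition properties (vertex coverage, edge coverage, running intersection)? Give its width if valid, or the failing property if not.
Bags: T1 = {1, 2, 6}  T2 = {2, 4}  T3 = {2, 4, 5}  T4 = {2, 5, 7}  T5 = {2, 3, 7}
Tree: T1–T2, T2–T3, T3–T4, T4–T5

No — edge (6,4) lies in no bag.

A tree decomposition must satisfy three properties: every vertex lies in some bag; for every edge, both endpoints lie together in some bag; and for every vertex, the bags containing it form a connected subtree. Here edge (6,4) lies in no bag, so the decomposition is invalid.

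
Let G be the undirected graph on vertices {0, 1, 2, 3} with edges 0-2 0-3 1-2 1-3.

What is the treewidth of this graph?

A width-2 tree decomposition is:
Bags: B1 = {1, 2, 3}  B2 = {0, 2, 3}
Tree: B1–B2
Every bag has size at most 3, so the width is 3 − 1 = 2 and tw(G) ≤ 2. For the lower bound, G contains the cycle 2–1–3–0–2, so G is not a forest; only forests have treewidth ≤ 1, hence tw(G) ≥ 2. Therefore the treewidth is 2.

2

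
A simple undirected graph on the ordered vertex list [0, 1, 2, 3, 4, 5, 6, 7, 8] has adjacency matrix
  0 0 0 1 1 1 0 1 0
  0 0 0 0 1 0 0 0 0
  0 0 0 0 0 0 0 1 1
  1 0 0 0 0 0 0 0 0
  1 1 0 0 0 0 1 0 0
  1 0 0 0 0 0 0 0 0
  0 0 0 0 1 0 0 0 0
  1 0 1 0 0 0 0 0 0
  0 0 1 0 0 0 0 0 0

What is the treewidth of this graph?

1

A width-1 tree decomposition is:
Bags: B1 = {0, 7}  B2 = {0, 5}  B3 = {0, 4}  B4 = {1, 4}  B5 = {2, 7}  B6 = {0, 3}  B7 = {4, 6}  B8 = {2, 8}
Tree: B1–B2, B1–B3, B3–B4, B1–B5, B2–B6, B4–B7, B5–B8
The largest bag has 2 vertices, giving width 1; this decomposition certifies tw(G) ≤ 1. G has an edge, so its treewidth is at least 1. The upper and lower bounds meet at 1, so that is the treewidth.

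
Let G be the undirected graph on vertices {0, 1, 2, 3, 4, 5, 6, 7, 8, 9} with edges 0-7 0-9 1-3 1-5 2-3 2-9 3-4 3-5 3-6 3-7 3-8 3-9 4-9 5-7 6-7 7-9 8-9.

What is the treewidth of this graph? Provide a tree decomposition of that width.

Every bag has size at most 3, so the width is 3 − 1 = 2 and tw(G) ≤ 2. On the other hand G contains the 3-clique {0, 7, 9}. A clique must lie in a single bag of any decomposition, so no decomposition can have width below 2. The upper and lower bounds meet at 2, so that is the treewidth.

Treewidth 2.
One optimal decomposition is:
Bags: B1 = {1, 3, 5}  B2 = {3, 5, 7}  B3 = {3, 7, 9}  B4 = {3, 4, 9}  B5 = {0, 7, 9}  B6 = {2, 3, 9}  B7 = {3, 6, 7}  B8 = {3, 8, 9}
Tree: B1–B2, B2–B3, B3–B4, B3–B5, B4–B6, B3–B7, B6–B8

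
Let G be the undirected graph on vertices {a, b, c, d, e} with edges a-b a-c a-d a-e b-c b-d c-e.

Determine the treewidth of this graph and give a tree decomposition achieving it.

Treewidth 2.
One optimal decomposition is:
Bags: B1 = {a, b, c}  B2 = {a, b, d}  B3 = {a, c, e}
Tree: B1–B2, B1–B3

The largest bag has 3 vertices, giving width 2; this decomposition certifies tw(G) ≤ 2. For the lower bound, the 3 vertices {a, b, d} are pairwise adjacent, and any tree decomposition puts a clique entirely inside one bag — forcing width ≥ 2. Therefore the treewidth is 2.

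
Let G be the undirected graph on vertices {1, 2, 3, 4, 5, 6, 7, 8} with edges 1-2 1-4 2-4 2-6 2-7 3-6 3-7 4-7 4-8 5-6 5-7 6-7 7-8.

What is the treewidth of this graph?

A width-2 tree decomposition is:
Bags: B1 = {2, 4, 7}  B2 = {2, 6, 7}  B3 = {5, 6, 7}  B4 = {4, 7, 8}  B5 = {1, 2, 4}  B6 = {3, 6, 7}
Tree: B1–B2, B2–B3, B1–B4, B1–B5, B3–B6
The largest bag has 3 vertices, giving width 2; this decomposition certifies tw(G) ≤ 2. Conversely, {1, 2, 4} is a clique of size 3, and the vertices of any clique must share a bag in every tree decomposition; so some bag has ≥ 3 vertices and tw(G) ≥ 2. Combining the bounds, tw(G) = 2.

2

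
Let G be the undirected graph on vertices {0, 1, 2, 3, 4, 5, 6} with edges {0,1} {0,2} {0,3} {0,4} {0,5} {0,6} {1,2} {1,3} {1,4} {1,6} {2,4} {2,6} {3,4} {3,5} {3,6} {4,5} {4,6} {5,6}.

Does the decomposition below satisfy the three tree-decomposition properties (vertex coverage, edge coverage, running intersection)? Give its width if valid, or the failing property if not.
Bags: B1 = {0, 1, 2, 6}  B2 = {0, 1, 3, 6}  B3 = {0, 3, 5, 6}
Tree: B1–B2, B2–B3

A tree decomposition must satisfy three properties: every vertex lies in some bag; for every edge, both endpoints lie together in some bag; and for every vertex, the bags containing it form a connected subtree. Here vertex 4 appears in no bag, so the decomposition is invalid.

No — vertex 4 appears in no bag.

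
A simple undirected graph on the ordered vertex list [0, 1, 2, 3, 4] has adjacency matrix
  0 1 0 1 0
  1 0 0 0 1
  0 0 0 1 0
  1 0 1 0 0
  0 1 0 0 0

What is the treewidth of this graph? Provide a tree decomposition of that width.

Treewidth 1.
One such decomposition:
Bags: B1 = {0, 3}  B2 = {0, 1}  B3 = {2, 3}  B4 = {1, 4}
Tree: B1–B2, B1–B3, B2–B4

Each bag holds 2 vertices, so the decomposition has width 1, which upper-bounds the treewidth. G has an edge, so its treewidth is at least 1. Hence tw(G) = 1 exactly.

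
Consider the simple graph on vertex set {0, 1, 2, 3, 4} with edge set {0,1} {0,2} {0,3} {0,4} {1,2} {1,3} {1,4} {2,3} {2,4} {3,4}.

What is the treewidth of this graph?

A width-4 tree decomposition is:
Bags: B1 = {0, 1, 2, 3, 4}
Tree: (single bag)
With just one bag of size 5, the width is 5 − 1 = 4, so tw(G) ≤ 4. Conversely, {0, 1, 2, 3, 4} is a clique of size 5, and the vertices of any clique must share a bag in every tree decomposition; so some bag has ≥ 5 vertices and tw(G) ≥ 4. Hence tw(G) = 4 exactly.

4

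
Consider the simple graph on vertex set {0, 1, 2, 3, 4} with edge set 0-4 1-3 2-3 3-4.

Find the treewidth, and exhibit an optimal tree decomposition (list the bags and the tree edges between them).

Treewidth 1.
One optimal decomposition is:
Bags: B1 = {3, 4}  B2 = {0, 4}  B3 = {1, 3}  B4 = {2, 3}
Tree: B1–B2, B1–B3, B1–B4

The largest bag has 2 vertices, giving width 1; this decomposition certifies tw(G) ≤ 1. G has an edge, so its treewidth is at least 1. Therefore the treewidth is 1.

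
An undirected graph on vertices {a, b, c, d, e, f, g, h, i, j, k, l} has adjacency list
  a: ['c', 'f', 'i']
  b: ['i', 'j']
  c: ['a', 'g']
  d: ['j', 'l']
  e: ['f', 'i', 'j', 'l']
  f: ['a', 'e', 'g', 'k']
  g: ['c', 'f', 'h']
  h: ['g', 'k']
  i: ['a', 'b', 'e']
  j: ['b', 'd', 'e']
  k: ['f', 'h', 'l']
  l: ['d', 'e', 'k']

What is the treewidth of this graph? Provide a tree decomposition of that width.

Treewidth 3.
Bags: B1 = {a, c, g, h}  B2 = {a, f, g, h}  B3 = {a, f, h, k}  B4 = {a, f, i, k}  B5 = {e, f, i, k}  B6 = {e, i, k, l}  B7 = {b, e, i, l}  B8 = {b, e, j, l}  B9 = {b, d, j, l}
Tree: B1–B2, B2–B3, B3–B4, B4–B5, B5–B6, B6–B7, B7–B8, B8–B9

The largest bag has 4 vertices, giving width 3; this decomposition certifies tw(G) ≤ 3. For the lower bound: the 4 vertex sets {c,g,h}, {a}, {f}, {e,i,k,l} are disjoint, each induces a connected subgraph, and every pair is joined by at least one edge of G. Contracting each set to a single vertex therefore yields K_{4} as a minor, and since treewidth is minor-monotone, tw(G) ≥ tw(K_{4}) = 3. Hence tw(G) = 3 exactly.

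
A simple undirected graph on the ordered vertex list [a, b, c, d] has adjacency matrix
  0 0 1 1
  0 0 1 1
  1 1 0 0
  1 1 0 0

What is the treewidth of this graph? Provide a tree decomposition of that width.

Treewidth 2.
Bags: B1 = {a, b, c}  B2 = {a, b, d}
Tree: B1–B2

Every bag has size at most 3, so the width is 3 − 1 = 2 and tw(G) ≤ 2. Since b–c–a–d–b is a cycle in G, G is not acyclic. Forests are exactly the graphs of treewidth ≤ 1, so tw(G) ≥ 2. Combining the bounds, tw(G) = 2.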